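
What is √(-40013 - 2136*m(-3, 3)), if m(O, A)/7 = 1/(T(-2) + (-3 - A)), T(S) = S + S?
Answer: 29*I*√1145/5 ≈ 196.26*I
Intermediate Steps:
T(S) = 2*S
m(O, A) = 7/(-7 - A) (m(O, A) = 7/(2*(-2) + (-3 - A)) = 7/(-4 + (-3 - A)) = 7/(-7 - A))
√(-40013 - 2136*m(-3, 3)) = √(-40013 - (-14952)/(7 + 3)) = √(-40013 - (-14952)/10) = √(-40013 - 2136*(-7/10)) = √(-40013 + 7476/5) = √(-192589/5) = 29*I*√1145/5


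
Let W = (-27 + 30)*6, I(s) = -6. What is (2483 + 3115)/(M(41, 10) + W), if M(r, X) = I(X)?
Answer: 933/2 ≈ 466.50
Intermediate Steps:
M(r, X) = -6
W = 18 (W = 3*6 = 18)
(2483 + 3115)/(M(41, 10) + W) = (2483 + 3115)/(-6 + 18) = 5598/12 = 5598*(1/12) = 933/2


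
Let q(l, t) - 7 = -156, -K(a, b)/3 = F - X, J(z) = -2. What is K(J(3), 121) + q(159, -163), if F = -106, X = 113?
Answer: 508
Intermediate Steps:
K(a, b) = 657 (K(a, b) = -3*(-106 - 1*113) = -3*(-106 - 113) = -3*(-219) = 657)
q(l, t) = -149 (q(l, t) = 7 - 156 = -149)
K(J(3), 121) + q(159, -163) = 657 - 149 = 508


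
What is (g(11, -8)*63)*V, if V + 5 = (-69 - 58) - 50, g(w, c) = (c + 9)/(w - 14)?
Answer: 3822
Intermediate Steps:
g(w, c) = (9 + c)/(-14 + w)
V = -182 (V = -5 + ((-69 - 58) - 50) = -5 + (-127 - 50) = -5 - 177 = -182)
(g(11, -8)*63)*V = (((9 - 8)/(-14 + 11))*63)*(-182) = ((1/(-3))*63)*(-182) = (-1/3*1*63)*(-182) = -1/3*63*(-182) = -21*(-182) = 3822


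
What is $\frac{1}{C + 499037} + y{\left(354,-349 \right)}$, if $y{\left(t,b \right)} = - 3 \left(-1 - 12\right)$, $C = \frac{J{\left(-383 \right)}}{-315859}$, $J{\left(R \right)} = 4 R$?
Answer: $\frac{6147388159144}{157625329315} \approx 39.0$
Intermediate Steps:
$C = \frac{1532}{315859}$ ($C = \frac{4 \left(-383\right)}{-315859} = \left(-1532\right) \left(- \frac{1}{315859}\right) = \frac{1532}{315859} \approx 0.0048503$)
$y{\left(t,b \right)} = 39$ ($y{\left(t,b \right)} = \left(-3\right) \left(-13\right) = 39$)
$\frac{1}{C + 499037} + y{\left(354,-349 \right)} = \frac{1}{\frac{1532}{315859} + 499037} + 39 = \frac{1}{\frac{157625329315}{315859}} + 39 = \frac{315859}{157625329315} + 39 = \frac{6147388159144}{157625329315}$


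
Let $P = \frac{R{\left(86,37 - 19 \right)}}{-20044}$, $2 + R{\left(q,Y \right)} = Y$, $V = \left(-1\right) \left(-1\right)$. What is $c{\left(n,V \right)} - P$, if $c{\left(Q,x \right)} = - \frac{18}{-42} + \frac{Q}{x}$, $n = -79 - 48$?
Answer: $- \frac{4439718}{35077} \approx -126.57$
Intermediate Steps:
$n = -127$ ($n = -79 - 48 = -127$)
$V = 1$
$R{\left(q,Y \right)} = -2 + Y$
$c{\left(Q,x \right)} = \frac{3}{7} + \frac{Q}{x}$ ($c{\left(Q,x \right)} = \left(-18\right) \left(- \frac{1}{42}\right) + \frac{Q}{x} = \frac{3}{7} + \frac{Q}{x}$)
$P = - \frac{4}{5011}$ ($P = \frac{-2 + \left(37 - 19\right)}{-20044} = \left(-2 + 18\right) \left(- \frac{1}{20044}\right) = 16 \left(- \frac{1}{20044}\right) = - \frac{4}{5011} \approx -0.00079824$)
$c{\left(n,V \right)} - P = \left(\frac{3}{7} - \frac{127}{1}\right) - - \frac{4}{5011} = \left(\frac{3}{7} - 127\right) + \frac{4}{5011} = - \frac{886}{7} + \frac{4}{5011} = - \frac{4439718}{35077}$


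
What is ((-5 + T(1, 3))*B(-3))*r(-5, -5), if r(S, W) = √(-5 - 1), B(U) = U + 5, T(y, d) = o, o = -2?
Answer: -14*I*√6 ≈ -34.293*I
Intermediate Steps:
T(y, d) = -2
B(U) = 5 + U
r(S, W) = I*√6 (r(S, W) = √(-6) = I*√6)
((-5 + T(1, 3))*B(-3))*r(-5, -5) = ((-5 - 2)*(5 - 3))*(I*√6) = (-7*2)*(I*√6) = -14*I*√6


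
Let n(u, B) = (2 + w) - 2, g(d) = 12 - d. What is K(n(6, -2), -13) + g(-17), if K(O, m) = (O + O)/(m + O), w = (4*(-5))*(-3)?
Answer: 1483/47 ≈ 31.553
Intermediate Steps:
w = 60 (w = -20*(-3) = 60)
n(u, B) = 60 (n(u, B) = (2 + 60) - 2 = 62 - 2 = 60)
K(O, m) = 2*O/(O + m) (K(O, m) = (2*O)/(O + m) = 2*O/(O + m))
K(n(6, -2), -13) + g(-17) = 2*60/(60 - 13) + (12 - 1*(-17)) = 2*60/47 + (12 + 17) = 2*60*(1/47) + 29 = 120/47 + 29 = 1483/47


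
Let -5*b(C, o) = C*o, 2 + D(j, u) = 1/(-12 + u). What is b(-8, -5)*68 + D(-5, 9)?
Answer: -1639/3 ≈ -546.33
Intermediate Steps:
D(j, u) = -2 + 1/(-12 + u)
b(C, o) = -C*o/5
b(-8, -5)*68 + D(-5, 9) = -⅕*(-8)*(-5)*68 + (25 - 2*9)/(-12 + 9) = -8*68 + (25 - 18)/(-3) = -544 - ⅓*7 = -544 - 7/3 = -1639/3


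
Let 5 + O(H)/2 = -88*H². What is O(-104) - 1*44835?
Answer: -1948461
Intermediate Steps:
O(H) = -10 - 176*H² (O(H) = -10 + 2*(-88*H²) = -10 - 176*H²)
O(-104) - 1*44835 = (-10 - 176*(-104)²) - 1*44835 = (-10 - 176*10816) - 44835 = (-10 - 1903616) - 44835 = -1903626 - 44835 = -1948461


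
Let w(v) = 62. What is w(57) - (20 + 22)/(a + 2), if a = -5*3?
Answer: 848/13 ≈ 65.231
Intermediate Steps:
a = -15
w(57) - (20 + 22)/(a + 2) = 62 - (20 + 22)/(-15 + 2) = 62 - 42/(-13) = 62 - 42*(-1)/13 = 62 - 1*(-42/13) = 62 + 42/13 = 848/13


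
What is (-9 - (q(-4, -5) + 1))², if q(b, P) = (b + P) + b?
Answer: 9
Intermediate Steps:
q(b, P) = P + 2*b (q(b, P) = (P + b) + b = P + 2*b)
(-9 - (q(-4, -5) + 1))² = (-9 - ((-5 + 2*(-4)) + 1))² = (-9 - ((-5 - 8) + 1))² = (-9 - (-13 + 1))² = (-9 - 1*(-12))² = (-9 + 12)² = 3² = 9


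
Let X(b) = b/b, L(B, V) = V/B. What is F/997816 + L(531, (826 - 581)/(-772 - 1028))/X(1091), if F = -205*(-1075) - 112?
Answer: 2628536381/11921406660 ≈ 0.22049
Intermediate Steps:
X(b) = 1
F = 220263 (F = 220375 - 112 = 220263)
F/997816 + L(531, (826 - 581)/(-772 - 1028))/X(1091) = 220263/997816 + (((826 - 581)/(-772 - 1028))/531)/1 = 220263*(1/997816) + ((245/(-1800))*(1/531))*1 = 220263/997816 + ((245*(-1/1800))*(1/531))*1 = 220263/997816 - 49/360*1/531*1 = 220263/997816 - 49/191160*1 = 220263/997816 - 49/191160 = 2628536381/11921406660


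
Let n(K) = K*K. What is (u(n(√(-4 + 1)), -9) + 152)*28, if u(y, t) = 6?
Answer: 4424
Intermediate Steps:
n(K) = K²
(u(n(√(-4 + 1)), -9) + 152)*28 = (6 + 152)*28 = 158*28 = 4424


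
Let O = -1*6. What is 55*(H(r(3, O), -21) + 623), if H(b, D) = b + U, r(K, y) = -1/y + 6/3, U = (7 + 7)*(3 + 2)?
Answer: 229405/6 ≈ 38234.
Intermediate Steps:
O = -6
U = 70 (U = 14*5 = 70)
r(K, y) = 2 - 1/y (r(K, y) = -1/y + 6*(⅓) = -1/y + 2 = 2 - 1/y)
H(b, D) = 70 + b (H(b, D) = b + 70 = 70 + b)
55*(H(r(3, O), -21) + 623) = 55*((70 + (2 - 1/(-6))) + 623) = 55*((70 + (2 - 1*(-⅙))) + 623) = 55*((70 + (2 + ⅙)) + 623) = 55*((70 + 13/6) + 623) = 55*(433/6 + 623) = 55*(4171/6) = 229405/6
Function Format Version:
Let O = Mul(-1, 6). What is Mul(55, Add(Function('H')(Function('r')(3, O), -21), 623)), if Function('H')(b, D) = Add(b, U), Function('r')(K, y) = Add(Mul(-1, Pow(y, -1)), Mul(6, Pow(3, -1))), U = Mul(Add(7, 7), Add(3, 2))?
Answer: Rational(229405, 6) ≈ 38234.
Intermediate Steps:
O = -6
U = 70 (U = Mul(14, 5) = 70)
Function('r')(K, y) = Add(2, Mul(-1, Pow(y, -1))) (Function('r')(K, y) = Add(Mul(-1, Pow(y, -1)), Mul(6, Rational(1, 3))) = Add(Mul(-1, Pow(y, -1)), 2) = Add(2, Mul(-1, Pow(y, -1))))
Function('H')(b, D) = Add(70, b) (Function('H')(b, D) = Add(b, 70) = Add(70, b))
Mul(55, Add(Function('H')(Function('r')(3, O), -21), 623)) = Mul(55, Add(Add(70, Add(2, Mul(-1, Pow(-6, -1)))), 623)) = Mul(55, Add(Add(70, Add(2, Mul(-1, Rational(-1, 6)))), 623)) = Mul(55, Add(Add(70, Add(2, Rational(1, 6))), 623)) = Mul(55, Add(Add(70, Rational(13, 6)), 623)) = Mul(55, Add(Rational(433, 6), 623)) = Mul(55, Rational(4171, 6)) = Rational(229405, 6)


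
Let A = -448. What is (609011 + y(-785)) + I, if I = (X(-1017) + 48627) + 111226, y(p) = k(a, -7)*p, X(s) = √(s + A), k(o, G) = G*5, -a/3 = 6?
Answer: 796339 + I*√1465 ≈ 7.9634e+5 + 38.275*I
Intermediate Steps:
a = -18 (a = -3*6 = -18)
k(o, G) = 5*G
X(s) = √(-448 + s) (X(s) = √(s - 448) = √(-448 + s))
y(p) = -35*p (y(p) = (5*(-7))*p = -35*p)
I = 159853 + I*√1465 (I = (√(-448 - 1017) + 48627) + 111226 = (√(-1465) + 48627) + 111226 = (I*√1465 + 48627) + 111226 = (48627 + I*√1465) + 111226 = 159853 + I*√1465 ≈ 1.5985e+5 + 38.275*I)
(609011 + y(-785)) + I = (609011 - 35*(-785)) + (159853 + I*√1465) = (609011 + 27475) + (159853 + I*√1465) = 636486 + (159853 + I*√1465) = 796339 + I*√1465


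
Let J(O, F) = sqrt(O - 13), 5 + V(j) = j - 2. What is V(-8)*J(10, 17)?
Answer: -15*I*sqrt(3) ≈ -25.981*I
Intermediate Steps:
V(j) = -7 + j (V(j) = -5 + (j - 2) = -5 + (-2 + j) = -7 + j)
J(O, F) = sqrt(-13 + O)
V(-8)*J(10, 17) = (-7 - 8)*sqrt(-13 + 10) = -15*I*sqrt(3)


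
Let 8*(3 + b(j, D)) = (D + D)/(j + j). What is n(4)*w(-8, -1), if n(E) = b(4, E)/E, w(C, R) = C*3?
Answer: 69/4 ≈ 17.250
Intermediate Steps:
b(j, D) = -3 + D/(8*j) (b(j, D) = -3 + ((D + D)/(j + j))/8 = -3 + ((2*D)/((2*j)))/8 = -3 + ((2*D)*(1/(2*j)))/8 = -3 + (D/j)/8 = -3 + D/(8*j))
w(C, R) = 3*C
n(E) = (-3 + E/32)/E (n(E) = (-3 + (⅛)*E/4)/E = (-3 + (⅛)*E*(¼))/E = (-3 + E/32)/E)
n(4)*w(-8, -1) = ((1/32)*(-96 + 4)/4)*(3*(-8)) = ((1/32)*(¼)*(-92))*(-24) = -23/32*(-24) = 69/4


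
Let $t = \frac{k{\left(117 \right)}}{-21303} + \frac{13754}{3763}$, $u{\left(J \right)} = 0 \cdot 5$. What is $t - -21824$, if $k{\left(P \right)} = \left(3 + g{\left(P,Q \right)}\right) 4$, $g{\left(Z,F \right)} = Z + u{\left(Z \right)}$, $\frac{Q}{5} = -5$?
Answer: $\frac{583257543986}{26721063} \approx 21828.0$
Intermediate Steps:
$u{\left(J \right)} = 0$
$Q = -25$ ($Q = 5 \left(-5\right) = -25$)
$g{\left(Z,F \right)} = Z$ ($g{\left(Z,F \right)} = Z + 0 = Z$)
$k{\left(P \right)} = 12 + 4 P$ ($k{\left(P \right)} = \left(3 + P\right) 4 = 12 + 4 P$)
$t = \frac{97065074}{26721063}$ ($t = \frac{12 + 4 \cdot 117}{-21303} + \frac{13754}{3763} = \left(12 + 468\right) \left(- \frac{1}{21303}\right) + 13754 \cdot \frac{1}{3763} = 480 \left(- \frac{1}{21303}\right) + \frac{13754}{3763} = - \frac{160}{7101} + \frac{13754}{3763} = \frac{97065074}{26721063} \approx 3.6325$)
$t - -21824 = \frac{97065074}{26721063} - -21824 = \frac{97065074}{26721063} + 21824 = \frac{583257543986}{26721063}$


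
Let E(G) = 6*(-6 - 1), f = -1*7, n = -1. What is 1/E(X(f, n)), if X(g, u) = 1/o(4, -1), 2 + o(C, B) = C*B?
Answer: -1/42 ≈ -0.023810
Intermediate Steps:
o(C, B) = -2 + B*C (o(C, B) = -2 + C*B = -2 + B*C)
f = -7
X(g, u) = -⅙ (X(g, u) = 1/(-2 - 1*4) = 1/(-2 - 4) = 1/(-6) = -⅙)
E(G) = -42 (E(G) = 6*(-7) = -42)
1/E(X(f, n)) = 1/(-42) = -1/42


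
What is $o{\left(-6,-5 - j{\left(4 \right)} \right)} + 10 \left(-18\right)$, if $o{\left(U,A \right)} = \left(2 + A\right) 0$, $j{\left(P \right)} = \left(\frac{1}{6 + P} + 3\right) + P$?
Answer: $-180$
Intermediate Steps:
$j{\left(P \right)} = 3 + P + \frac{1}{6 + P}$ ($j{\left(P \right)} = \left(3 + \frac{1}{6 + P}\right) + P = 3 + P + \frac{1}{6 + P}$)
$o{\left(U,A \right)} = 0$
$o{\left(-6,-5 - j{\left(4 \right)} \right)} + 10 \left(-18\right) = 0 + 10 \left(-18\right) = 0 - 180 = -180$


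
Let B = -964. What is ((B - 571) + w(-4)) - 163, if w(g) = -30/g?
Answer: -3381/2 ≈ -1690.5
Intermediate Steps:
((B - 571) + w(-4)) - 163 = ((-964 - 571) - 30/(-4)) - 163 = (-1535 - 30*(-¼)) - 163 = (-1535 + 15/2) - 163 = -3055/2 - 163 = -3381/2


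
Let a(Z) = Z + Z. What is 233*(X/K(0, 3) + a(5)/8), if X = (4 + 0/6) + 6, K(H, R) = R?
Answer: 12815/12 ≈ 1067.9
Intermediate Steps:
a(Z) = 2*Z
X = 10 (X = (4 + 0*(⅙)) + 6 = (4 + 0) + 6 = 4 + 6 = 10)
233*(X/K(0, 3) + a(5)/8) = 233*(10/3 + (2*5)/8) = 233*(10*(⅓) + 10*(⅛)) = 233*(10/3 + 5/4) = 233*(55/12) = 12815/12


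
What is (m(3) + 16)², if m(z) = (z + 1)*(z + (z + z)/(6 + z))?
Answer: 8464/9 ≈ 940.44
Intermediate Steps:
m(z) = (1 + z)*(z + 2*z/(6 + z)) (m(z) = (1 + z)*(z + (2*z)/(6 + z)) = (1 + z)*(z + 2*z/(6 + z)))
(m(3) + 16)² = (3*(8 + 3² + 9*3)/(6 + 3) + 16)² = (3*(8 + 9 + 27)/9 + 16)² = (3*(⅑)*44 + 16)² = (44/3 + 16)² = (92/3)² = 8464/9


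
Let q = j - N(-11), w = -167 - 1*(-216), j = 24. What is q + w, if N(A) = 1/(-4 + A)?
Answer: 1096/15 ≈ 73.067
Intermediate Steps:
w = 49 (w = -167 + 216 = 49)
q = 361/15 (q = 24 - 1/(-4 - 11) = 24 - 1/(-15) = 24 - 1*(-1/15) = 24 + 1/15 = 361/15 ≈ 24.067)
q + w = 361/15 + 49 = 1096/15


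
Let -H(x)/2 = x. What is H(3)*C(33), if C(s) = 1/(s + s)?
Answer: -1/11 ≈ -0.090909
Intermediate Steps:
C(s) = 1/(2*s)
H(x) = -2*x
H(3)*C(33) = (-2*3)*((½)/33) = -3/33 = -6*1/66 = -1/11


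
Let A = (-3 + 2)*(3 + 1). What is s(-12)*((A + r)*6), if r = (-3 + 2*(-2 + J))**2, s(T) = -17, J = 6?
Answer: -2142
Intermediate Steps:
A = -4 (A = -1*4 = -4)
r = 25 (r = (-3 + 2*(-2 + 6))**2 = (-3 + 2*4)**2 = (-3 + 8)**2 = 5**2 = 25)
s(-12)*((A + r)*6) = -17*(-4 + 25)*6 = -357*6 = -17*126 = -2142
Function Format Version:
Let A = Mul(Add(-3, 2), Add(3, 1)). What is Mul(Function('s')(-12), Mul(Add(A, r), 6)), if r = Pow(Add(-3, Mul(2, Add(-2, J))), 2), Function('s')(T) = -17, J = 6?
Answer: -2142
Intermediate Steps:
A = -4 (A = Mul(-1, 4) = -4)
r = 25 (r = Pow(Add(-3, Mul(2, Add(-2, 6))), 2) = Pow(Add(-3, Mul(2, 4)), 2) = Pow(Add(-3, 8), 2) = Pow(5, 2) = 25)
Mul(Function('s')(-12), Mul(Add(A, r), 6)) = Mul(-17, Mul(Add(-4, 25), 6)) = Mul(-17, Mul(21, 6)) = Mul(-17, 126) = -2142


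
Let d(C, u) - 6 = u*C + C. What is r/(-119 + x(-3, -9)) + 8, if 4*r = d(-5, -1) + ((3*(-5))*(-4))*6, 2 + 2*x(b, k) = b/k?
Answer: 5203/719 ≈ 7.2364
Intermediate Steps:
x(b, k) = -1 + b/(2*k) (x(b, k) = -1 + (b/k)/2 = -1 + b/(2*k))
d(C, u) = 6 + C + C*u (d(C, u) = 6 + (u*C + C) = 6 + (C*u + C) = 6 + (C + C*u) = 6 + C + C*u)
r = 183/2 (r = ((6 - 5 - 5*(-1)) + ((3*(-5))*(-4))*6)/4 = ((6 - 5 + 5) - 15*(-4)*6)/4 = (6 + 60*6)/4 = (6 + 360)/4 = (1/4)*366 = 183/2 ≈ 91.500)
r/(-119 + x(-3, -9)) + 8 = (183/2)/(-119 + ((1/2)*(-3) - 1*(-9))/(-9)) + 8 = (183/2)/(-119 - (-3/2 + 9)/9) + 8 = (183/2)/(-119 - 1/9*15/2) + 8 = (183/2)/(-119 - 5/6) + 8 = (183/2)/(-719/6) + 8 = -6/719*183/2 + 8 = -549/719 + 8 = 5203/719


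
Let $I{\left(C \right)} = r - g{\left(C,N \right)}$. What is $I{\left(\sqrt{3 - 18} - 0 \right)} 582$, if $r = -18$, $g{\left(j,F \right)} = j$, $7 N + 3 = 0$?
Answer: $-10476 - 582 i \sqrt{15} \approx -10476.0 - 2254.1 i$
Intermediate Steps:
$N = - \frac{3}{7}$ ($N = - \frac{3}{7} + \frac{1}{7} \cdot 0 = - \frac{3}{7} + 0 = - \frac{3}{7} \approx -0.42857$)
$I{\left(C \right)} = -18 - C$
$I{\left(\sqrt{3 - 18} - 0 \right)} 582 = \left(-18 - \left(\sqrt{3 - 18} - 0\right)\right) 582 = \left(-18 - \left(\sqrt{3 - 18} + 0\right)\right) 582 = \left(-18 - \left(\sqrt{-15} + 0\right)\right) 582 = \left(-18 - \left(i \sqrt{15} + 0\right)\right) 582 = \left(-18 - i \sqrt{15}\right) 582 = -10476 - 582 i \sqrt{15}$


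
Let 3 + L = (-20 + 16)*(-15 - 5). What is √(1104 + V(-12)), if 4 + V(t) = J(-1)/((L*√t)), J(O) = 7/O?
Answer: √(4791600 + 66*I*√3)/66 ≈ 33.166 + 0.00039563*I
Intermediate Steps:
L = 77 (L = -3 + (-20 + 16)*(-15 - 5) = -3 - 4*(-20) = -3 + 80 = 77)
V(t) = -4 - 1/(11*√t) (V(t) = -4 + (7/(-1))/((77*√t)) = -4 + (7*(-1))*(1/(77*√t)) = -4 - 1/(11*√t))
√(1104 + V(-12)) = √(1104 + (-4 - (-1)*I*√3/66)) = √(1104 + (-4 + I*√3/66)) = √(1100 + I*√3/66)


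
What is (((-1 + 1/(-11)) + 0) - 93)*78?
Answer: -80730/11 ≈ -7339.1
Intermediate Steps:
(((-1 + 1/(-11)) + 0) - 93)*78 = (((-1 - 1/11) + 0) - 93)*78 = ((-12/11 + 0) - 93)*78 = (-12/11 - 93)*78 = -1035/11*78 = -80730/11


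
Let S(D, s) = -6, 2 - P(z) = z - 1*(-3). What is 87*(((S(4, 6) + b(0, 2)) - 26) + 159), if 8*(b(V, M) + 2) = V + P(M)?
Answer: 86739/8 ≈ 10842.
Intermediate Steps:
P(z) = -1 - z (P(z) = 2 - (z - 1*(-3)) = 2 - (z + 3) = 2 - (3 + z) = 2 + (-3 - z) = -1 - z)
b(V, M) = -17/8 - M/8 + V/8 (b(V, M) = -2 + (V + (-1 - M))/8 = -2 + (-1 + V - M)/8 = -2 + (-1/8 - M/8 + V/8) = -17/8 - M/8 + V/8)
87*(((S(4, 6) + b(0, 2)) - 26) + 159) = 87*(((-6 + (-17/8 - 1/8*2 + (1/8)*0)) - 26) + 159) = 87*(((-6 + (-17/8 - 1/4 + 0)) - 26) + 159) = 87*(((-6 - 19/8) - 26) + 159) = 87*((-67/8 - 26) + 159) = 87*(-275/8 + 159) = 87*(997/8) = 86739/8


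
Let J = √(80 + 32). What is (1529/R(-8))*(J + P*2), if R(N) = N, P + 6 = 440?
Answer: -331793/2 - 1529*√7/2 ≈ -1.6792e+5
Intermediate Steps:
P = 434 (P = -6 + 440 = 434)
J = 4*√7 (J = √112 = 4*√7 ≈ 10.583)
(1529/R(-8))*(J + P*2) = (1529/(-8))*(4*√7 + 434*2) = (1529*(-⅛))*(4*√7 + 868) = -1529*(868 + 4*√7)/8 = -331793/2 - 1529*√7/2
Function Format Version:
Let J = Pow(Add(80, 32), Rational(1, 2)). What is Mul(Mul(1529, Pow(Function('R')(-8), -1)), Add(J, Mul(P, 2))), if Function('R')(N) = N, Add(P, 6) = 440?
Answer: Add(Rational(-331793, 2), Mul(Rational(-1529, 2), Pow(7, Rational(1, 2)))) ≈ -1.6792e+5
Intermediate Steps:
P = 434 (P = Add(-6, 440) = 434)
J = Mul(4, Pow(7, Rational(1, 2))) (J = Pow(112, Rational(1, 2)) = Mul(4, Pow(7, Rational(1, 2))) ≈ 10.583)
Mul(Mul(1529, Pow(Function('R')(-8), -1)), Add(J, Mul(P, 2))) = Mul(Mul(1529, Pow(-8, -1)), Add(Mul(4, Pow(7, Rational(1, 2))), Mul(434, 2))) = Mul(Mul(1529, Rational(-1, 8)), Add(Mul(4, Pow(7, Rational(1, 2))), 868)) = Mul(Rational(-1529, 8), Add(868, Mul(4, Pow(7, Rational(1, 2))))) = Add(Rational(-331793, 2), Mul(Rational(-1529, 2), Pow(7, Rational(1, 2))))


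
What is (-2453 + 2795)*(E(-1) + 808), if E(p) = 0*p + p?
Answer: 275994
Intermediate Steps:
E(p) = p (E(p) = 0 + p = p)
(-2453 + 2795)*(E(-1) + 808) = (-2453 + 2795)*(-1 + 808) = 342*807 = 275994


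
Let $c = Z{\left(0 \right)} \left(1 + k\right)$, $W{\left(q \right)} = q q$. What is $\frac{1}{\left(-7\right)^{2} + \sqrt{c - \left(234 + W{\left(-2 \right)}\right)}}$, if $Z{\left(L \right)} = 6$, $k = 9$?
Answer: $\frac{49}{2579} - \frac{i \sqrt{178}}{2579} \approx 0.019 - 0.0051732 i$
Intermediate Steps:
$W{\left(q \right)} = q^{2}$
$c = 60$ ($c = 6 \left(1 + 9\right) = 6 \cdot 10 = 60$)
$\frac{1}{\left(-7\right)^{2} + \sqrt{c - \left(234 + W{\left(-2 \right)}\right)}} = \frac{1}{\left(-7\right)^{2} + \sqrt{60 - 238}} = \frac{1}{49 + \sqrt{60 - 238}} = \frac{1}{49 + \sqrt{-178}} = \frac{1}{49 + i \sqrt{178}}$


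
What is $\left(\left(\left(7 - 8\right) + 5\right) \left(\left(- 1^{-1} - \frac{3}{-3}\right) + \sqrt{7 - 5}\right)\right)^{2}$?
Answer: $32$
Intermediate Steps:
$\left(\left(\left(7 - 8\right) + 5\right) \left(\left(- 1^{-1} - \frac{3}{-3}\right) + \sqrt{7 - 5}\right)\right)^{2} = \left(\left(\left(7 - 8\right) + 5\right) \left(\left(\left(-1\right) 1 - -1\right) + \sqrt{2}\right)\right)^{2} = \left(\left(-1 + 5\right) \left(\left(-1 + 1\right) + \sqrt{2}\right)\right)^{2} = \left(4 \left(0 + \sqrt{2}\right)\right)^{2} = \left(4 \sqrt{2}\right)^{2} = 32$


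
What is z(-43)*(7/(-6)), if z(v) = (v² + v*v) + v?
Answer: -25585/6 ≈ -4264.2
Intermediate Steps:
z(v) = v + 2*v² (z(v) = (v² + v²) + v = 2*v² + v = v + 2*v²)
z(-43)*(7/(-6)) = (-43*(1 + 2*(-43)))*(7/(-6)) = (-43*(1 - 86))*(7*(-⅙)) = -43*(-85)*(-7/6) = 3655*(-7/6) = -25585/6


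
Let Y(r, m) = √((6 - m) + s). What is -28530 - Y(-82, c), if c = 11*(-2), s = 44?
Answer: -28530 - 6*√2 ≈ -28539.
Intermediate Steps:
c = -22
Y(r, m) = √(50 - m) (Y(r, m) = √((6 - m) + 44) = √(50 - m))
-28530 - Y(-82, c) = -28530 - √(50 - 1*(-22)) = -28530 - √(50 + 22) = -28530 - √72 = -28530 - 6*√2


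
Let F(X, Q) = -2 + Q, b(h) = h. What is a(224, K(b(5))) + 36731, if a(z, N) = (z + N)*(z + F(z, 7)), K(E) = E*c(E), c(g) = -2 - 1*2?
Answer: 83447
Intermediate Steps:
c(g) = -4 (c(g) = -2 - 2 = -4)
K(E) = -4*E (K(E) = E*(-4) = -4*E)
a(z, N) = (5 + z)*(N + z) (a(z, N) = (z + N)*(z + (-2 + 7)) = (N + z)*(z + 5) = (N + z)*(5 + z) = (5 + z)*(N + z))
a(224, K(b(5))) + 36731 = (224² + 5*(-4*5) + 5*224 - 4*5*224) + 36731 = (50176 + 5*(-20) + 1120 - 20*224) + 36731 = (50176 - 100 + 1120 - 4480) + 36731 = 46716 + 36731 = 83447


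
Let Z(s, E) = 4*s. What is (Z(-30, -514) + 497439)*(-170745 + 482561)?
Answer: 155072021304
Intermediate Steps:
(Z(-30, -514) + 497439)*(-170745 + 482561) = (4*(-30) + 497439)*(-170745 + 482561) = (-120 + 497439)*311816 = 497319*311816 = 155072021304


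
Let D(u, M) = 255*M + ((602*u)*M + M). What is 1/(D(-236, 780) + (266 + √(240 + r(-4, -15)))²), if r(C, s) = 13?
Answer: -110545471/12220301087006769 - 532*√253/12220301087006769 ≈ -9.0467e-9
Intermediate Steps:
D(u, M) = 256*M + 602*M*u (D(u, M) = 255*M + (602*M*u + M) = 255*M + (M + 602*M*u) = 256*M + 602*M*u)
1/(D(-236, 780) + (266 + √(240 + r(-4, -15)))²) = 1/(2*780*(128 + 301*(-236)) + (266 + √(240 + 13))²) = 1/(2*780*(128 - 71036) + (266 + √253)²) = 1/(2*780*(-70908) + (266 + √253)²) = 1/(-110616480 + (266 + √253)²)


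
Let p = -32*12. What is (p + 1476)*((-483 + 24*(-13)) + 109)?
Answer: -749112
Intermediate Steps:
p = -384
(p + 1476)*((-483 + 24*(-13)) + 109) = (-384 + 1476)*((-483 + 24*(-13)) + 109) = 1092*((-483 - 312) + 109) = 1092*(-795 + 109) = 1092*(-686) = -749112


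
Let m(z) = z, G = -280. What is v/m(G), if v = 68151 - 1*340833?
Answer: 136341/140 ≈ 973.86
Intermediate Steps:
v = -272682 (v = 68151 - 340833 = -272682)
v/m(G) = -272682/(-280) = -272682*(-1/280) = 136341/140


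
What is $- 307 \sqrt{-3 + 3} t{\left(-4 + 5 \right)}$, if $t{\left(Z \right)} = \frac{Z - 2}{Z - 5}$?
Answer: $0$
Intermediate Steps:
$t{\left(Z \right)} = \frac{-2 + Z}{-5 + Z}$
$- 307 \sqrt{-3 + 3} t{\left(-4 + 5 \right)} = - 307 \sqrt{-3 + 3} \frac{-2 + \left(-4 + 5\right)}{-5 + \left(-4 + 5\right)} = - 307 \sqrt{0} \frac{-2 + 1}{-5 + 1} = - 307 \cdot 0 \frac{1}{-4} \left(-1\right) = - 307 \cdot 0 \left(\left(- \frac{1}{4}\right) \left(-1\right)\right) = - 307 \cdot 0 \cdot \frac{1}{4} = \left(-307\right) 0 = 0$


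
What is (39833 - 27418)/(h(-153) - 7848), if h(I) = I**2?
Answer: 955/1197 ≈ 0.79783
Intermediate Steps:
(39833 - 27418)/(h(-153) - 7848) = (39833 - 27418)/((-153)**2 - 7848) = 12415/(23409 - 7848) = 12415/15561 = 12415*(1/15561) = 955/1197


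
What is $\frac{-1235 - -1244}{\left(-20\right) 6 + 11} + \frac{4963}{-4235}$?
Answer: $- \frac{82726}{65945} \approx -1.2545$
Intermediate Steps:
$\frac{-1235 - -1244}{\left(-20\right) 6 + 11} + \frac{4963}{-4235} = \frac{-1235 + 1244}{-120 + 11} + 4963 \left(- \frac{1}{4235}\right) = \frac{9}{-109} - \frac{709}{605} = 9 \left(- \frac{1}{109}\right) - \frac{709}{605} = - \frac{9}{109} - \frac{709}{605} = - \frac{82726}{65945}$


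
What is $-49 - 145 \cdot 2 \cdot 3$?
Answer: $-919$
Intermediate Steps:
$-49 - 145 \cdot 2 \cdot 3 = -49 - 870 = -919$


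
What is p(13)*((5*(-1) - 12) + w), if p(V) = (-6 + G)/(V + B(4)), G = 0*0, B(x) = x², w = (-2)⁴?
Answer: 6/29 ≈ 0.20690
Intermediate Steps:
w = 16
G = 0
p(V) = -6/(16 + V) (p(V) = (-6 + 0)/(V + 4²) = -6/(V + 16) = -6/(16 + V))
p(13)*((5*(-1) - 12) + w) = (-6/(16 + 13))*((5*(-1) - 12) + 16) = (-6/29)*((-5 - 12) + 16) = (-6*1/29)*(-17 + 16) = -6/29*(-1) = 6/29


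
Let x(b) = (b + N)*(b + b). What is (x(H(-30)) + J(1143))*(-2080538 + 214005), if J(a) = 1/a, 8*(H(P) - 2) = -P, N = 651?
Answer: -128905029351463/9144 ≈ -1.4097e+10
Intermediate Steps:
H(P) = 2 - P/8 (H(P) = 2 + (-P)/8 = 2 - P/8)
x(b) = 2*b*(651 + b) (x(b) = (b + 651)*(b + b) = (651 + b)*(2*b) = 2*b*(651 + b))
(x(H(-30)) + J(1143))*(-2080538 + 214005) = (2*(2 - ⅛*(-30))*(651 + (2 - ⅛*(-30))) + 1/1143)*(-2080538 + 214005) = (2*(2 + 15/4)*(651 + (2 + 15/4)) + 1/1143)*(-1866533) = (2*(23/4)*(651 + 23/4) + 1/1143)*(-1866533) = (2*(23/4)*(2627/4) + 1/1143)*(-1866533) = (60421/8 + 1/1143)*(-1866533) = (69061211/9144)*(-1866533) = -128905029351463/9144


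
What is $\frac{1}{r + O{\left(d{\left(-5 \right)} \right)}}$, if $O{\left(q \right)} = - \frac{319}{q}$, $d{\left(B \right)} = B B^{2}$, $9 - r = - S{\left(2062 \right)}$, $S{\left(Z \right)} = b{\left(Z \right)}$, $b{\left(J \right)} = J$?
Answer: $\frac{125}{259194} \approx 0.00048226$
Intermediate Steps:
$S{\left(Z \right)} = Z$
$r = 2071$ ($r = 9 - \left(-1\right) 2062 = 9 - -2062 = 9 + 2062 = 2071$)
$d{\left(B \right)} = B^{3}$
$\frac{1}{r + O{\left(d{\left(-5 \right)} \right)}} = \frac{1}{2071 - \frac{319}{\left(-5\right)^{3}}} = \frac{1}{2071 - \frac{319}{-125}} = \frac{1}{2071 - - \frac{319}{125}} = \frac{1}{2071 + \frac{319}{125}} = \frac{1}{\frac{259194}{125}} = \frac{125}{259194}$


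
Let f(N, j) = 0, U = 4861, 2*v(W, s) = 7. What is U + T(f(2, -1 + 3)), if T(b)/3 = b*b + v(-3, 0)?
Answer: 9743/2 ≈ 4871.5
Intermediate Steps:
v(W, s) = 7/2 (v(W, s) = (½)*7 = 7/2)
T(b) = 21/2 + 3*b² (T(b) = 3*(b*b + 7/2) = 3*(b² + 7/2) = 3*(7/2 + b²) = 21/2 + 3*b²)
U + T(f(2, -1 + 3)) = 4861 + (21/2 + 3*0²) = 4861 + (21/2 + 3*0) = 4861 + (21/2 + 0) = 4861 + 21/2 = 9743/2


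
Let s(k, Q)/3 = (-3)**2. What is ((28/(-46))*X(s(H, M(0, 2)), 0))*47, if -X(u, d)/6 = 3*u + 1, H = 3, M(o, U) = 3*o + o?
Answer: 323736/23 ≈ 14075.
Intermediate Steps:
M(o, U) = 4*o
s(k, Q) = 27 (s(k, Q) = 3*(-3)**2 = 3*9 = 27)
X(u, d) = -6 - 18*u (X(u, d) = -6*(3*u + 1) = -6*(1 + 3*u) = -6 - 18*u)
((28/(-46))*X(s(H, M(0, 2)), 0))*47 = ((28/(-46))*(-6 - 18*27))*47 = ((28*(-1/46))*(-6 - 486))*47 = -14/23*(-492)*47 = (6888/23)*47 = 323736/23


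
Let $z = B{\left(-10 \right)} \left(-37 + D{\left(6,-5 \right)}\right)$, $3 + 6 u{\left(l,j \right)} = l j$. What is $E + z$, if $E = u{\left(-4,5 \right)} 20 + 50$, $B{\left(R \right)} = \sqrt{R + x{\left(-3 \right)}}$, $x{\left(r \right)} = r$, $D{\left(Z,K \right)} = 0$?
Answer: $- \frac{80}{3} - 37 i \sqrt{13} \approx -26.667 - 133.41 i$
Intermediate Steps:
$u{\left(l,j \right)} = - \frac{1}{2} + \frac{j l}{6}$ ($u{\left(l,j \right)} = - \frac{1}{2} + \frac{l j}{6} = - \frac{1}{2} + \frac{j l}{6}$)
$B{\left(R \right)} = \sqrt{-3 + R}$ ($B{\left(R \right)} = \sqrt{R - 3} = \sqrt{-3 + R}$)
$E = - \frac{80}{3}$ ($E = \left(- \frac{1}{2} + \frac{1}{6} \cdot 5 \left(-4\right)\right) 20 + 50 = \left(- \frac{1}{2} - \frac{10}{3}\right) 20 + 50 = \left(- \frac{23}{6}\right) 20 + 50 = - \frac{230}{3} + 50 = - \frac{80}{3} \approx -26.667$)
$z = - 37 i \sqrt{13}$ ($z = \sqrt{-3 - 10} \left(-37 + 0\right) = \sqrt{-13} \left(-37\right) = i \sqrt{13} \left(-37\right) = - 37 i \sqrt{13} \approx - 133.41 i$)
$E + z = - \frac{80}{3} - 37 i \sqrt{13}$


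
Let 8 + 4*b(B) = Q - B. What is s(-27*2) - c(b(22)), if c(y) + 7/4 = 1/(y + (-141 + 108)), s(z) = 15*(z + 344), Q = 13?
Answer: 2593659/596 ≈ 4351.8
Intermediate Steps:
s(z) = 5160 + 15*z (s(z) = 15*(344 + z) = 5160 + 15*z)
b(B) = 5/4 - B/4 (b(B) = -2 + (13 - B)/4 = -2 + (13/4 - B/4) = 5/4 - B/4)
c(y) = -7/4 + 1/(-33 + y) (c(y) = -7/4 + 1/(y + (-141 + 108)) = -7/4 + 1/(y - 33) = -7/4 + 1/(-33 + y))
s(-27*2) - c(b(22)) = (5160 + 15*(-27*2)) - (235 - 7*(5/4 - ¼*22))/(4*(-33 + (5/4 - ¼*22))) = (5160 + 15*(-54)) - (235 - 7*(5/4 - 11/2))/(4*(-33 + (5/4 - 11/2))) = (5160 - 810) - (235 - 7*(-17/4))/(4*(-33 - 17/4)) = 4350 - (235 + 119/4)/(4*(-149/4)) = 4350 - (-4)*1059/(4*149*4) = 4350 - 1*(-1059/596) = 4350 + 1059/596 = 2593659/596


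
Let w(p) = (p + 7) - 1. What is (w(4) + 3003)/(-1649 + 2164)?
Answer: 3013/515 ≈ 5.8505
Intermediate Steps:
w(p) = 6 + p (w(p) = (7 + p) - 1 = 6 + p)
(w(4) + 3003)/(-1649 + 2164) = ((6 + 4) + 3003)/(-1649 + 2164) = (10 + 3003)/515 = 3013*(1/515) = 3013/515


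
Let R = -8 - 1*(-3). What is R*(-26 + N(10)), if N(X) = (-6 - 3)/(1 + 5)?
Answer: 275/2 ≈ 137.50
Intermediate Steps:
N(X) = -3/2 (N(X) = -9/6 = -9*1/6 = -3/2)
R = -5 (R = -8 + 3 = -5)
R*(-26 + N(10)) = -5*(-26 - 3/2) = -5*(-55/2) = 275/2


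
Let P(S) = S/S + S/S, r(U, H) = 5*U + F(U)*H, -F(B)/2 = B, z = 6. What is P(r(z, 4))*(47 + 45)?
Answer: 184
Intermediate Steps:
F(B) = -2*B
r(U, H) = 5*U - 2*H*U (r(U, H) = 5*U + (-2*U)*H = 5*U - 2*H*U)
P(S) = 2 (P(S) = 1 + 1 = 2)
P(r(z, 4))*(47 + 45) = 2*(47 + 45) = 2*92 = 184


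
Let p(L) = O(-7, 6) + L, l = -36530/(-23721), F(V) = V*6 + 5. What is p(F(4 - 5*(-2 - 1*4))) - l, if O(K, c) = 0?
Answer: 4921159/23721 ≈ 207.46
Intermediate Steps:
F(V) = 5 + 6*V (F(V) = 6*V + 5 = 5 + 6*V)
l = 36530/23721 (l = -36530*(-1/23721) = 36530/23721 ≈ 1.5400)
p(L) = L (p(L) = 0 + L = L)
p(F(4 - 5*(-2 - 1*4))) - l = (5 + 6*(4 - 5*(-2 - 1*4))) - 1*36530/23721 = (5 + 6*(4 - 5*(-2 - 4))) - 36530/23721 = (5 + 6*(4 - 5*(-6))) - 36530/23721 = (5 + 6*(4 + 30)) - 36530/23721 = (5 + 6*34) - 36530/23721 = (5 + 204) - 36530/23721 = 209 - 36530/23721 = 4921159/23721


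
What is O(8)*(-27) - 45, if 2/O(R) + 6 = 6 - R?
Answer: -153/4 ≈ -38.250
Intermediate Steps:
O(R) = -2/R (O(R) = 2/(-6 + (6 - R)) = 2/((-R)) = 2*(-1/R) = -2/R)
O(8)*(-27) - 45 = -2/8*(-27) - 45 = -2*1/8*(-27) - 45 = -1/4*(-27) - 45 = 27/4 - 45 = -153/4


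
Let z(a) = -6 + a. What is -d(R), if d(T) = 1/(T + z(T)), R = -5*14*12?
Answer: 1/1686 ≈ 0.00059312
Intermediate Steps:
R = -840 (R = -70*12 = -840)
d(T) = 1/(-6 + 2*T) (d(T) = 1/(T + (-6 + T)) = 1/(-6 + 2*T))
-d(R) = -1/(2*(-3 - 840)) = -1/(2*(-843)) = -(-1)/(2*843) = -1*(-1/1686) = 1/1686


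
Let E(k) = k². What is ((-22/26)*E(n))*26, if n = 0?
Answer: 0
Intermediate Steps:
((-22/26)*E(n))*26 = (-22/26*0²)*26 = (-22*1/26*0)*26 = -11/13*0*26 = 0*26 = 0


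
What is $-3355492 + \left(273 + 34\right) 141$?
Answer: $-3312205$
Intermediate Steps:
$-3355492 + \left(273 + 34\right) 141 = -3355492 + 307 \cdot 141 = -3355492 + 43287 = -3312205$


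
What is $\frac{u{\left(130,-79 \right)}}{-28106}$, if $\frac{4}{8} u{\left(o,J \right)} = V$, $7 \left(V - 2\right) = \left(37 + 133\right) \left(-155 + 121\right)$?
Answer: $\frac{5766}{98371} \approx 0.058615$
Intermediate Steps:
$V = - \frac{5766}{7}$ ($V = 2 + \frac{\left(37 + 133\right) \left(-155 + 121\right)}{7} = 2 + \frac{170 \left(-34\right)}{7} = 2 + \frac{1}{7} \left(-5780\right) = 2 - \frac{5780}{7} = - \frac{5766}{7} \approx -823.71$)
$u{\left(o,J \right)} = - \frac{11532}{7}$ ($u{\left(o,J \right)} = 2 \left(- \frac{5766}{7}\right) = - \frac{11532}{7}$)
$\frac{u{\left(130,-79 \right)}}{-28106} = - \frac{11532}{7 \left(-28106\right)} = \left(- \frac{11532}{7}\right) \left(- \frac{1}{28106}\right) = \frac{5766}{98371}$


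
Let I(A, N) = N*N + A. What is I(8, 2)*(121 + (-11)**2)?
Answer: 2904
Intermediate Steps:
I(A, N) = A + N**2 (I(A, N) = N**2 + A = A + N**2)
I(8, 2)*(121 + (-11)**2) = (8 + 2**2)*(121 + (-11)**2) = (8 + 4)*(121 + 121) = 12*242 = 2904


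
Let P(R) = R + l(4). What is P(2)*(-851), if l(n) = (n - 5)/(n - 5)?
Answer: -2553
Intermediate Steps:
l(n) = 1 (l(n) = (-5 + n)/(-5 + n) = 1)
P(R) = 1 + R (P(R) = R + 1 = 1 + R)
P(2)*(-851) = (1 + 2)*(-851) = 3*(-851) = -2553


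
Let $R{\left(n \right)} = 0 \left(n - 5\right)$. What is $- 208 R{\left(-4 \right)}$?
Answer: $0$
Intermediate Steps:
$R{\left(n \right)} = 0$ ($R{\left(n \right)} = 0 \left(-5 + n\right) = 0$)
$- 208 R{\left(-4 \right)} = \left(-208\right) 0 = 0$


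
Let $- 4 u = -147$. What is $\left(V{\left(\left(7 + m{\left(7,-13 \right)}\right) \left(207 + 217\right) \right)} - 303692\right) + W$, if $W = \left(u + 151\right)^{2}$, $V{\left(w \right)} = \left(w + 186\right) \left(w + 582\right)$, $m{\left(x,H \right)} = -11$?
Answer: $\frac{22619169}{16} \approx 1.4137 \cdot 10^{6}$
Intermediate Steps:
$u = \frac{147}{4}$ ($u = \left(- \frac{1}{4}\right) \left(-147\right) = \frac{147}{4} \approx 36.75$)
$V{\left(w \right)} = \left(186 + w\right) \left(582 + w\right)$
$W = \frac{564001}{16}$ ($W = \left(\frac{147}{4} + 151\right)^{2} = \left(\frac{751}{4}\right)^{2} = \frac{564001}{16} \approx 35250.0$)
$\left(V{\left(\left(7 + m{\left(7,-13 \right)}\right) \left(207 + 217\right) \right)} - 303692\right) + W = \left(\left(108252 + \left(\left(7 - 11\right) \left(207 + 217\right)\right)^{2} + 768 \left(7 - 11\right) \left(207 + 217\right)\right) - 303692\right) + \frac{564001}{16} = \left(\left(108252 + \left(\left(-4\right) 424\right)^{2} + 768 \left(\left(-4\right) 424\right)\right) - 303692\right) + \frac{564001}{16} = \left(\left(108252 + \left(-1696\right)^{2} + 768 \left(-1696\right)\right) - 303692\right) + \frac{564001}{16} = \left(\left(108252 + 2876416 - 1302528\right) - 303692\right) + \frac{564001}{16} = \left(1682140 - 303692\right) + \frac{564001}{16} = 1378448 + \frac{564001}{16} = \frac{22619169}{16}$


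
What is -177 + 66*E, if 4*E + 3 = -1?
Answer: -243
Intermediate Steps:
E = -1 (E = -¾ + (¼)*(-1) = -¾ - ¼ = -1)
-177 + 66*E = -177 + 66*(-1) = -177 - 66 = -243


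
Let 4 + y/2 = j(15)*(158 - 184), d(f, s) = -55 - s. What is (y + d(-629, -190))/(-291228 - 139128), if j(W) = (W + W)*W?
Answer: 23273/430356 ≈ 0.054078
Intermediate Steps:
j(W) = 2*W² (j(W) = (2*W)*W = 2*W²)
y = -23408 (y = -8 + 2*((2*15²)*(158 - 184)) = -8 + 2*((2*225)*(-26)) = -8 + 2*(450*(-26)) = -8 + 2*(-11700) = -8 - 23400 = -23408)
(y + d(-629, -190))/(-291228 - 139128) = (-23408 + (-55 - 1*(-190)))/(-291228 - 139128) = (-23408 + (-55 + 190))/(-430356) = (-23408 + 135)*(-1/430356) = -23273*(-1/430356) = 23273/430356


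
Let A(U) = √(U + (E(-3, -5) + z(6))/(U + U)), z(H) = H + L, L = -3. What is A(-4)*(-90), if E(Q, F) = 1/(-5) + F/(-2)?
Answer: -9*I*√1865/2 ≈ -194.34*I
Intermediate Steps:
E(Q, F) = -⅕ - F/2 (E(Q, F) = 1*(-⅕) + F*(-½) = -⅕ - F/2)
z(H) = -3 + H (z(H) = H - 3 = -3 + H)
A(U) = √(U + 53/(20*U)) (A(U) = √(U + ((-⅕ - ½*(-5)) + (-3 + 6))/(U + U)) = √(U + ((-⅕ + 5/2) + 3)/((2*U))) = √(U + (23/10 + 3)*(1/(2*U))) = √(U + 53*(1/(2*U))/10) = √(U + 53/(20*U)))
A(-4)*(-90) = (√(100*(-4) + 265/(-4))/10)*(-90) = (√(-400 + 265*(-¼))/10)*(-90) = (√(-400 - 265/4)/10)*(-90) = (√(-1865/4)/10)*(-90) = ((I*√1865/2)/10)*(-90) = (I*√1865/20)*(-90) = -9*I*√1865/2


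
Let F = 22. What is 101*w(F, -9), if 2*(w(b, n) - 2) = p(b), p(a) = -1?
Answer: 303/2 ≈ 151.50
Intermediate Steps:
w(b, n) = 3/2 (w(b, n) = 2 + (½)*(-1) = 2 - ½ = 3/2)
101*w(F, -9) = 101*(3/2) = 303/2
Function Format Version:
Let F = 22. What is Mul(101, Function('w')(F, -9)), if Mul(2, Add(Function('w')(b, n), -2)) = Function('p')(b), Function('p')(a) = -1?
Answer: Rational(303, 2) ≈ 151.50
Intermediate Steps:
Function('w')(b, n) = Rational(3, 2) (Function('w')(b, n) = Add(2, Mul(Rational(1, 2), -1)) = Add(2, Rational(-1, 2)) = Rational(3, 2))
Mul(101, Function('w')(F, -9)) = Mul(101, Rational(3, 2)) = Rational(303, 2)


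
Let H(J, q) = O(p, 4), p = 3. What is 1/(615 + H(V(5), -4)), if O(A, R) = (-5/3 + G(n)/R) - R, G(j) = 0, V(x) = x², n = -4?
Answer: 3/1828 ≈ 0.0016411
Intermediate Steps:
O(A, R) = -5/3 - R (O(A, R) = (-5/3 + 0/R) - R = (-5*⅓ + 0) - R = (-5/3 + 0) - R = -5/3 - R)
H(J, q) = -17/3 (H(J, q) = -5/3 - 1*4 = -5/3 - 4 = -17/3)
1/(615 + H(V(5), -4)) = 1/(615 - 17/3) = 1/(1828/3) = 3/1828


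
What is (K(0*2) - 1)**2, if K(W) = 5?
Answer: 16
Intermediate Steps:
(K(0*2) - 1)**2 = (5 - 1)**2 = 4**2 = 16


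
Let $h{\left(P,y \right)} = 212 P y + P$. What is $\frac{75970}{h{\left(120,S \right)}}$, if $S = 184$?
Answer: $\frac{7597}{468108} \approx 0.016229$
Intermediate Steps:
$h{\left(P,y \right)} = P + 212 P y$ ($h{\left(P,y \right)} = 212 P y + P = P + 212 P y$)
$\frac{75970}{h{\left(120,S \right)}} = \frac{75970}{120 \left(1 + 212 \cdot 184\right)} = \frac{75970}{120 \left(1 + 39008\right)} = \frac{75970}{120 \cdot 39009} = \frac{75970}{4681080} = 75970 \cdot \frac{1}{4681080} = \frac{7597}{468108}$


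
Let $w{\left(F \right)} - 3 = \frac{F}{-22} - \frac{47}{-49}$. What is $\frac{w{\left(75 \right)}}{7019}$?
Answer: $\frac{593}{7566482} \approx 7.8372 \cdot 10^{-5}$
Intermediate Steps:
$w{\left(F \right)} = \frac{194}{49} - \frac{F}{22}$ ($w{\left(F \right)} = 3 + \left(\frac{F}{-22} - \frac{47}{-49}\right) = 3 + \left(F \left(- \frac{1}{22}\right) - - \frac{47}{49}\right) = 3 - \left(- \frac{47}{49} + \frac{F}{22}\right) = \frac{194}{49} - \frac{F}{22}$)
$\frac{w{\left(75 \right)}}{7019} = \frac{\frac{194}{49} - \frac{75}{22}}{7019} = \left(\frac{194}{49} - \frac{75}{22}\right) \frac{1}{7019} = \frac{593}{1078} \cdot \frac{1}{7019} = \frac{593}{7566482}$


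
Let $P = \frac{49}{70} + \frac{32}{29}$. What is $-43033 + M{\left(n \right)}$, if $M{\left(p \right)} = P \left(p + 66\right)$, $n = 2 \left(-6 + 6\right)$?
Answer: $- \frac{6222526}{145} \approx -42914.0$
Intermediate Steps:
$P = \frac{523}{290}$ ($P = 49 \cdot \frac{1}{70} + 32 \cdot \frac{1}{29} = \frac{7}{10} + \frac{32}{29} = \frac{523}{290} \approx 1.8034$)
$n = 0$ ($n = 2 \cdot 0 = 0$)
$M{\left(p \right)} = \frac{17259}{145} + \frac{523 p}{290}$ ($M{\left(p \right)} = \frac{523 \left(p + 66\right)}{290} = \frac{523 \left(66 + p\right)}{290} = \frac{17259}{145} + \frac{523 p}{290}$)
$-43033 + M{\left(n \right)} = -43033 + \left(\frac{17259}{145} + \frac{523}{290} \cdot 0\right) = -43033 + \left(\frac{17259}{145} + 0\right) = -43033 + \frac{17259}{145} = - \frac{6222526}{145}$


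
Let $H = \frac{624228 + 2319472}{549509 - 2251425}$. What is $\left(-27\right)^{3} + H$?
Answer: $- \frac{8375439082}{425479} \approx -19685.0$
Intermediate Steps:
$H = - \frac{735925}{425479}$ ($H = \frac{2943700}{-1701916} = 2943700 \left(- \frac{1}{1701916}\right) = - \frac{735925}{425479} \approx -1.7296$)
$\left(-27\right)^{3} + H = \left(-27\right)^{3} - \frac{735925}{425479} = -19683 - \frac{735925}{425479} = - \frac{8375439082}{425479}$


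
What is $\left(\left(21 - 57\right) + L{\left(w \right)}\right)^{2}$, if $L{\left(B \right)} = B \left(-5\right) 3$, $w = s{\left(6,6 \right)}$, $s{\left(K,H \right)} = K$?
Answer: $15876$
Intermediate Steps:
$w = 6$
$L{\left(B \right)} = - 15 B$ ($L{\left(B \right)} = - 5 B 3 = - 15 B$)
$\left(\left(21 - 57\right) + L{\left(w \right)}\right)^{2} = \left(\left(21 - 57\right) - 90\right)^{2} = \left(-36 - 90\right)^{2} = \left(-126\right)^{2} = 15876$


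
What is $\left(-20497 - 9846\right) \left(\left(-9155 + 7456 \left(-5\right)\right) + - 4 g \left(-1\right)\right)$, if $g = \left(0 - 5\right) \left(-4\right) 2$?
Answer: $1404122325$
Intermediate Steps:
$g = 40$ ($g = \left(-5\right) \left(-4\right) 2 = 20 \cdot 2 = 40$)
$\left(-20497 - 9846\right) \left(\left(-9155 + 7456 \left(-5\right)\right) + - 4 g \left(-1\right)\right) = \left(-20497 - 9846\right) \left(\left(-9155 + 7456 \left(-5\right)\right) + \left(-4\right) 40 \left(-1\right)\right) = - 30343 \left(\left(-9155 - 37280\right) - -160\right) = - 30343 \left(-46435 + 160\right) = \left(-30343\right) \left(-46275\right) = 1404122325$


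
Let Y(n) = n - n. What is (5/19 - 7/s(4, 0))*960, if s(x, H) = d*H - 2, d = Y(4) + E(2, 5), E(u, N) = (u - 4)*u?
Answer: 68640/19 ≈ 3612.6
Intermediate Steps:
E(u, N) = u*(-4 + u) (E(u, N) = (-4 + u)*u = u*(-4 + u))
Y(n) = 0
d = -4 (d = 0 + 2*(-4 + 2) = 0 + 2*(-2) = 0 - 4 = -4)
s(x, H) = -2 - 4*H (s(x, H) = -4*H - 2 = -2 - 4*H)
(5/19 - 7/s(4, 0))*960 = (5/19 - 7/(-2 - 4*0))*960 = (5*(1/19) - 7/(-2 + 0))*960 = (5/19 - 7/(-2))*960 = (5/19 - 7*(-1/2))*960 = (5/19 + 7/2)*960 = (143/38)*960 = 68640/19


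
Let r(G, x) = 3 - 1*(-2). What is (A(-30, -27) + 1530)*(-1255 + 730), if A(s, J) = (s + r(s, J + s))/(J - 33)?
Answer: -3213875/4 ≈ -8.0347e+5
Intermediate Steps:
r(G, x) = 5 (r(G, x) = 3 + 2 = 5)
A(s, J) = (5 + s)/(-33 + J) (A(s, J) = (s + 5)/(J - 33) = (5 + s)/(-33 + J))
(A(-30, -27) + 1530)*(-1255 + 730) = ((5 - 30)/(-33 - 27) + 1530)*(-1255 + 730) = (-25/(-60) + 1530)*(-525) = (-1/60*(-25) + 1530)*(-525) = (5/12 + 1530)*(-525) = (18365/12)*(-525) = -3213875/4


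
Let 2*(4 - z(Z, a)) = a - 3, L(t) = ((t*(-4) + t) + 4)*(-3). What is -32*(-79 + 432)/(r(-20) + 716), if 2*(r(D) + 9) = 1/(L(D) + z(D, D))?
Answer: -1993744/124785 ≈ -15.977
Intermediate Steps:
L(t) = -12 + 9*t (L(t) = ((-4*t + t) + 4)*(-3) = (-3*t + 4)*(-3) = (4 - 3*t)*(-3) = -12 + 9*t)
z(Z, a) = 11/2 - a/2 (z(Z, a) = 4 - (a - 3)/2 = 4 - (-3 + a)/2 = 4 + (3/2 - a/2) = 11/2 - a/2)
r(D) = -9 + 1/(2*(-13/2 + 17*D/2)) (r(D) = -9 + 1/(2*((-12 + 9*D) + (11/2 - D/2))) = -9 + 1/(2*(-13/2 + 17*D/2)))
-32*(-79 + 432)/(r(-20) + 716) = -32*(-79 + 432)/((-118 + 153*(-20))/(13 - 17*(-20)) + 716) = -11296/((-118 - 3060)/(13 + 340) + 716) = -11296/(-3178/353 + 716) = -11296/249570/353 = -11296*353/249570 = -32*124609/249570 = -1993744/124785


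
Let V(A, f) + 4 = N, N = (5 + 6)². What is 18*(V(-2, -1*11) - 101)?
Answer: 288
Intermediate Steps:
N = 121 (N = 11² = 121)
V(A, f) = 117 (V(A, f) = -4 + 121 = 117)
18*(V(-2, -1*11) - 101) = 18*(117 - 101) = 18*16 = 288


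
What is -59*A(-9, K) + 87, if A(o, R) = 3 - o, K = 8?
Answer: -621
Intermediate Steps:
-59*A(-9, K) + 87 = -59*(3 - 1*(-9)) + 87 = -59*(3 + 9) + 87 = -59*12 + 87 = -708 + 87 = -621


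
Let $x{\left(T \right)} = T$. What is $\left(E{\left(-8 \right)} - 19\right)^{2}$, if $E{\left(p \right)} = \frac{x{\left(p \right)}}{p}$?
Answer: $324$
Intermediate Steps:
$E{\left(p \right)} = 1$ ($E{\left(p \right)} = \frac{p}{p} = 1$)
$\left(E{\left(-8 \right)} - 19\right)^{2} = \left(1 - 19\right)^{2} = \left(-18\right)^{2} = 324$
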